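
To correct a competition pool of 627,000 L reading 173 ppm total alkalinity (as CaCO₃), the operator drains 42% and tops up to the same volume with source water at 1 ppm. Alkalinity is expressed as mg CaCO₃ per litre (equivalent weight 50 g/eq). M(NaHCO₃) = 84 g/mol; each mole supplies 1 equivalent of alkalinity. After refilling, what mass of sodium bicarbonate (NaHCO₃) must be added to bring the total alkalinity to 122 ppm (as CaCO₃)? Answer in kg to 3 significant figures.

After draining 42% and refilling: 173 × 0.58 + 1 × 0.42 = 100.76 ppm.
Deficit to target: 122 − 100.76 = 21.24 mg/L.
As CaCO₃: 21.24 mg/L × 627,000 L = 13,320 g; ÷ 50 g/eq ÷ 1 = 266.3 mol NaHCO₃.
Mass: 266.3 × 84 = 22,370 g.

22.4 kg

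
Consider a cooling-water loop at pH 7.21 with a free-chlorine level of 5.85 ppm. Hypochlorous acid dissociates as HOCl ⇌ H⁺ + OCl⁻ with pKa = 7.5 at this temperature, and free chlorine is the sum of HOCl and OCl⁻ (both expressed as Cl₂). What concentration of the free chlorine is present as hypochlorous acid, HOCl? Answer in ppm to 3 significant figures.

3.87 ppm

[OCl⁻]/[HOCl] = 10^(pH − pKa) = 10^(7.21 − 7.5) = 10^-0.29 = 0.5129.
Fraction as HOCl = 1 / (1 + 0.5129) = 0.661.
HOCl = 0.661 × 5.85 ppm = 3.867 ppm.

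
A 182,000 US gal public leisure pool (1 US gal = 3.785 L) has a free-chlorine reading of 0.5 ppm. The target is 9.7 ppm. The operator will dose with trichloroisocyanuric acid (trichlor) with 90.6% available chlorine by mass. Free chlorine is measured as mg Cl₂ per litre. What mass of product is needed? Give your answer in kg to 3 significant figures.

7.00 kg

Volume: 182,000 US gal × 3.785 L/gal = 688,870 L.
Chlorine deficit: 9.7 − 0.5 = 9.2 ppm = 9.2 mg/L as Cl₂.
Cl₂ equivalent needed: 9.2 mg/L × 688,870 L = 6,338,000 mg = 6338 g.
Product at 90.6% available chlorine: 6338 / 0.906 = 6995 g.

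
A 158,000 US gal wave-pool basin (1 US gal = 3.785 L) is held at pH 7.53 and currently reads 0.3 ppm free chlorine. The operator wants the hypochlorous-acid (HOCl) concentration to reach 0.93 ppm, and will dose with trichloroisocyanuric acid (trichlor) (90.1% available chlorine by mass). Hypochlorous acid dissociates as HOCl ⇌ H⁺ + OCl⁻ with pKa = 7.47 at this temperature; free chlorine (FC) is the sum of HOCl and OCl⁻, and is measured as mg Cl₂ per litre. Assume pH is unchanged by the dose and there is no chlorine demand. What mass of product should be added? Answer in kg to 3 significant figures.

Volume: 158,000 US gal × 3.785 L/gal = 598,030 L.
[OCl⁻]/[HOCl] = 10^(pH − pKa) = 10^(7.53 − 7.47) = 1.148; fraction as HOCl = 1/(1 + 1.148) = 0.4655.
Free chlorine required for 0.93 ppm HOCl: 0.93 / 0.4655 = 1.998 ppm.
FC to add: 1.998 − 0.3 = 1.698 mg/L as Cl₂.
Cl₂ equivalent: 1.698 mg/L × 598,030 L = 1015 g.
Product at 90.1% available Cl: 1015 / 0.901 = 1127 g.

1.13 kg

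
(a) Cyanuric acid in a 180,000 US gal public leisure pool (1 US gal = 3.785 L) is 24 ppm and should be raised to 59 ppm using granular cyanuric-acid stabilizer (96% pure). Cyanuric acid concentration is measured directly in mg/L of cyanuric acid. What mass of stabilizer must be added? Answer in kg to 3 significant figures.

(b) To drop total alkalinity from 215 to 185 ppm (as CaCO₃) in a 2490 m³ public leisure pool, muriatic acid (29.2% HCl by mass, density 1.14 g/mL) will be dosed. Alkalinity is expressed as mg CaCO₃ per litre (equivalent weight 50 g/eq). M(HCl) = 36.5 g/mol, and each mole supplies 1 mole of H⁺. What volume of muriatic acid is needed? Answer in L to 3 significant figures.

(a) Volume: 180,000 US gal × 3.785 L/gal = 681,300 L.
(a) CYA to add: (59 − 24) = 35 mg/L × 681,300 L = 23,850 g cyanuric acid.
(a) At 96% purity: 23,850 / 0.96 = 24,840 g product.

(b) Volume: 2490 m³ = 2,490,000 L.
(b) Alkalinity to neutralize: (215 − 185) = 30 mg/L as CaCO₃ × 2,490,000 L = 74,700 g as CaCO₃.
(b) Equivalents of H⁺ required: 74,700 ÷ 50 g/eq = 1494 eq = 1494 mol HCl.
(b) Mass of HCl: 1494 × 36.5 = 54,530 g.
(b) Mass of 29.2% solution: 54,530 / 0.292 = 186,800 g.
(b) Volume: 186,800 g ÷ 1.14 g/mL = 163,800 mL.

(a) 24.8 kg; (b) 164 L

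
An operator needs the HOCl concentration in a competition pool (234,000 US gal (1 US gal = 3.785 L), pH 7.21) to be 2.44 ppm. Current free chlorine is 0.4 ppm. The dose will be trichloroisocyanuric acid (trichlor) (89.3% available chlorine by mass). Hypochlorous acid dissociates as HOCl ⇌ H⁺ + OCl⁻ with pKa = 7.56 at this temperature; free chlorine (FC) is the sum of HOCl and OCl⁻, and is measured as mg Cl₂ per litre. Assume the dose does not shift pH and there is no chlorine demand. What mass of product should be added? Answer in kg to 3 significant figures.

3.10 kg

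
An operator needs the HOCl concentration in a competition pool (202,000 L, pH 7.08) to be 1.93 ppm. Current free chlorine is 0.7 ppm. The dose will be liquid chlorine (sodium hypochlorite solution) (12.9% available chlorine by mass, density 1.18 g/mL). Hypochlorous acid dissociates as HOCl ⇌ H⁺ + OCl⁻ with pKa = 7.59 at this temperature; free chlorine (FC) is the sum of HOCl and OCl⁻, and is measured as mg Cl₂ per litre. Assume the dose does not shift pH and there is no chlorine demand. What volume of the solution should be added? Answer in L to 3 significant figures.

2.42 L

[OCl⁻]/[HOCl] = 10^(pH − pKa) = 10^(7.08 − 7.59) = 0.309; fraction as HOCl = 1/(1 + 0.309) = 0.7639.
Free chlorine required for 1.93 ppm HOCl: 1.93 / 0.7639 = 2.526 ppm.
FC to add: 2.526 − 0.7 = 1.826 mg/L as Cl₂.
Cl₂ equivalent: 1.826 mg/L × 202,000 L = 368.9 g.
Product at 12.9% available Cl: 368.9 / 0.129 = 2860 g.
Volume: 2860 g ÷ 1.18 g/mL = 2424 mL.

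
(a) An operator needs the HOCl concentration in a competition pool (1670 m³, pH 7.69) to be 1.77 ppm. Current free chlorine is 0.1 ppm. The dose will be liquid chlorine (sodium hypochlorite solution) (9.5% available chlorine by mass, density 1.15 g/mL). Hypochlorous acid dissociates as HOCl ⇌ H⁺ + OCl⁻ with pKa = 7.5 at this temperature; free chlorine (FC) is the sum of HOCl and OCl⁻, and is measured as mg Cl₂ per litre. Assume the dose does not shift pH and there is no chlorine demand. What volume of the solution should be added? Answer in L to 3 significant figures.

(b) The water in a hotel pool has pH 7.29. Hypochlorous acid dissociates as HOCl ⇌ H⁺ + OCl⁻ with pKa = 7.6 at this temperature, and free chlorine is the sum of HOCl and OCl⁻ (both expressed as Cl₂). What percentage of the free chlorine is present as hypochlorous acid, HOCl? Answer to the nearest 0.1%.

(a) Volume: 1670 m³ = 1,670,000 L.
(a) [OCl⁻]/[HOCl] = 10^(pH − pKa) = 10^(7.69 − 7.5) = 1.549; fraction as HOCl = 1/(1 + 1.549) = 0.3923.
(a) Free chlorine required for 1.77 ppm HOCl: 1.77 / 0.3923 = 4.511 ppm.
(a) FC to add: 4.511 − 0.1 = 4.411 mg/L as Cl₂.
(a) Cl₂ equivalent: 4.411 mg/L × 1,670,000 L = 7367 g.
(a) Product at 9.5% available Cl: 7367 / 0.095 = 77,550 g.
(a) Volume: 77,550 g ÷ 1.15 g/mL = 67,430 mL.

(b) [OCl⁻]/[HOCl] = 10^(pH − pKa) = 10^(7.29 − 7.6) = 10^-0.31 = 0.4898.
(b) Fraction as HOCl = 1 / (1 + 0.4898) = 0.6712.

(a) 67.4 L; (b) 67.1%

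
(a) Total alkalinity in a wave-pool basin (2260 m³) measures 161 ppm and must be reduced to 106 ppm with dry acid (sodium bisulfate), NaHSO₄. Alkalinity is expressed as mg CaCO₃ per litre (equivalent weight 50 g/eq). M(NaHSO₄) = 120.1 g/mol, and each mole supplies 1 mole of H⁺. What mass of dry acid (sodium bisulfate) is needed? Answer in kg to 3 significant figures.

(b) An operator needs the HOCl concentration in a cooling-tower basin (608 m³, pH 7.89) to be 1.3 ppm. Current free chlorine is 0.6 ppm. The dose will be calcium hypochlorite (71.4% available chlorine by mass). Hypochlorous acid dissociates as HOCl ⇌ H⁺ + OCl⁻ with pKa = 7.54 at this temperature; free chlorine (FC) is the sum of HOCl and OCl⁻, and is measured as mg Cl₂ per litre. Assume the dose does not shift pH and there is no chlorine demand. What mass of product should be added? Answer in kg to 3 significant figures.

(a) 299 kg; (b) 3.07 kg

(a) Volume: 2260 m³ = 2,260,000 L.
(a) Alkalinity to neutralize: (161 − 106) = 55 mg/L as CaCO₃ × 2,260,000 L = 124,300 g as CaCO₃.
(a) Equivalents of H⁺ required: 124,300 ÷ 50 g/eq = 2486 eq = 2486 mol NaHSO₄.
(a) Mass of NaHSO₄: 2486 × 120.1 = 298,600 g.

(b) Volume: 608 m³ = 608,000 L.
(b) [OCl⁻]/[HOCl] = 10^(pH − pKa) = 10^(7.89 − 7.54) = 2.239; fraction as HOCl = 1/(1 + 2.239) = 0.3088.
(b) Free chlorine required for 1.3 ppm HOCl: 1.3 / 0.3088 = 4.21 ppm.
(b) FC to add: 4.21 − 0.6 = 3.61 mg/L as Cl₂.
(b) Cl₂ equivalent: 3.61 mg/L × 608,000 L = 2195 g.
(b) Product at 71.4% available Cl: 2195 / 0.714 = 3074 g.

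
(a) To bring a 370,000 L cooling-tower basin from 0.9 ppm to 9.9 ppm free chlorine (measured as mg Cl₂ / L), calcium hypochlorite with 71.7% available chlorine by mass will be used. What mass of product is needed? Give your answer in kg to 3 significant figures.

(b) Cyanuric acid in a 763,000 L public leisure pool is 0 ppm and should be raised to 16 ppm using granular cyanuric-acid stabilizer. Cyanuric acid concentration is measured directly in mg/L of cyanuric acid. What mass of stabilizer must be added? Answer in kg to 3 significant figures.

(a) 4.64 kg; (b) 12.2 kg

(a) Chlorine deficit: 9.9 − 0.9 = 9 ppm = 9 mg/L as Cl₂.
(a) Cl₂ equivalent needed: 9 mg/L × 370,000 L = 3,330,000 mg = 3330 g.
(a) Product at 71.7% available chlorine: 3330 / 0.717 = 4644 g.

(b) CYA to add: (16 − 0) = 16 mg/L × 763,000 L = 12,210 g cyanuric acid.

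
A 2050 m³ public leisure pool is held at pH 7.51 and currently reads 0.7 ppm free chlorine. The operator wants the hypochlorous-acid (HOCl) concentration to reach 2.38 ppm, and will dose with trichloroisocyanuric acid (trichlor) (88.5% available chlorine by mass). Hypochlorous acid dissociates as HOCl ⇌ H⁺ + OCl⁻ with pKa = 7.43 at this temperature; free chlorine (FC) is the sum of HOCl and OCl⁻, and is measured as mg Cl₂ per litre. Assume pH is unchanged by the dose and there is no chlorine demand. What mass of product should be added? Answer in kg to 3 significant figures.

10.5 kg

Volume: 2050 m³ = 2,050,000 L.
[OCl⁻]/[HOCl] = 10^(pH − pKa) = 10^(7.51 − 7.43) = 1.202; fraction as HOCl = 1/(1 + 1.202) = 0.4541.
Free chlorine required for 2.38 ppm HOCl: 2.38 / 0.4541 = 5.241 ppm.
FC to add: 5.241 − 0.7 = 4.541 mg/L as Cl₂.
Cl₂ equivalent: 4.541 mg/L × 2,050,000 L = 9310 g.
Product at 88.5% available Cl: 9310 / 0.885 = 10,520 g.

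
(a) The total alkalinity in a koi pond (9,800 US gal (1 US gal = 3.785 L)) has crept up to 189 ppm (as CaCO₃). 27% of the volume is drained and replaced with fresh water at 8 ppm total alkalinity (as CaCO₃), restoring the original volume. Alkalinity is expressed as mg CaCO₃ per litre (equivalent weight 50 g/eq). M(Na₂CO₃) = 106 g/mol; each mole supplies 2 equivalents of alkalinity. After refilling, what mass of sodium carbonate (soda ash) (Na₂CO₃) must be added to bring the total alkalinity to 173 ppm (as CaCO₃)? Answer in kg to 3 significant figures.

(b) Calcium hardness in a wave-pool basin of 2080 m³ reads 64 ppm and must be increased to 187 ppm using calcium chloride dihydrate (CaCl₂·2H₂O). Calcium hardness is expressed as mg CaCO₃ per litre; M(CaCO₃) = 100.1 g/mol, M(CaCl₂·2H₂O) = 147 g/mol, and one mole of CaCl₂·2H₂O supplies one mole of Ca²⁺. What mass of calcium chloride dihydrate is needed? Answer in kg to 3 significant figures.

(a) Volume: 9,800 US gal × 3.785 L/gal = 37,093 L.
(a) After draining 27% and refilling: 189 × 0.73 + 8 × 0.27 = 140.13 ppm.
(a) Deficit to target: 173 − 140.13 = 32.87 mg/L.
(a) As CaCO₃: 32.87 mg/L × 37,093 L = 1219 g; ÷ 50 g/eq ÷ 2 = 12.19 mol Na₂CO₃.
(a) Mass: 12.19 × 106 = 1292 g.

(b) Volume: 2080 m³ = 2,080,000 L.
(b) Hardness to add: (187 − 64) = 123 mg/L as CaCO₃ × 2,080,000 L = 255,800 g as CaCO₃.
(b) Moles of Ca²⁺ (1 mol Ca²⁺ ≡ 1 mol CaCO₃): 255,800 / 100.1 g/mol = 2556 mol.
(b) Mass of CaCl₂·2H₂O: 2556 × 147 = 375,700 g.

(a) 1.29 kg; (b) 376 kg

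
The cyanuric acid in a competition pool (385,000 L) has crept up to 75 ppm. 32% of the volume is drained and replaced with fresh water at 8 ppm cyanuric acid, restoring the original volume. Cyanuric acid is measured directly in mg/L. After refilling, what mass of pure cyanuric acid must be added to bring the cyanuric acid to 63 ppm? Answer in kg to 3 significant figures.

After draining 32% and refilling: 75 × 0.68 + 8 × 0.32 = 53.56 ppm.
Deficit to target: 63 − 53.56 = 9.44 mg/L.
Mass: 9.44 mg/L × 385,000 L = 3634 g cyanuric acid.

3.63 kg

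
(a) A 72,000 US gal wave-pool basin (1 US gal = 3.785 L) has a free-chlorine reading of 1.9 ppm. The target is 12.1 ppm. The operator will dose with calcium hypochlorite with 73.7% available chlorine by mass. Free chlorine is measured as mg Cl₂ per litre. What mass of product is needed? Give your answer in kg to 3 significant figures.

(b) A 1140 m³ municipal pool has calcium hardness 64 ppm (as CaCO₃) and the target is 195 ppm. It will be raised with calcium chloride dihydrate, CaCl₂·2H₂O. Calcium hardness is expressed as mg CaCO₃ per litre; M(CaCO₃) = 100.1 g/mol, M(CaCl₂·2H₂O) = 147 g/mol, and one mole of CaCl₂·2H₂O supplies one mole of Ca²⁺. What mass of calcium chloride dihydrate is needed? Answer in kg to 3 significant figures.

(a) 3.77 kg; (b) 219 kg

(a) Volume: 72,000 US gal × 3.785 L/gal = 272,520 L.
(a) Chlorine deficit: 12.1 − 1.9 = 10.2 ppm = 10.2 mg/L as Cl₂.
(a) Cl₂ equivalent needed: 10.2 mg/L × 272,520 L = 2,780,000 mg = 2780 g.
(a) Product at 73.7% available chlorine: 2780 / 0.737 = 3772 g.

(b) Volume: 1140 m³ = 1,140,000 L.
(b) Hardness to add: (195 − 64) = 131 mg/L as CaCO₃ × 1,140,000 L = 149,300 g as CaCO₃.
(b) Moles of Ca²⁺ (1 mol Ca²⁺ ≡ 1 mol CaCO₃): 149,300 / 100.1 g/mol = 1492 mol.
(b) Mass of CaCl₂·2H₂O: 1492 × 147 = 219,300 g.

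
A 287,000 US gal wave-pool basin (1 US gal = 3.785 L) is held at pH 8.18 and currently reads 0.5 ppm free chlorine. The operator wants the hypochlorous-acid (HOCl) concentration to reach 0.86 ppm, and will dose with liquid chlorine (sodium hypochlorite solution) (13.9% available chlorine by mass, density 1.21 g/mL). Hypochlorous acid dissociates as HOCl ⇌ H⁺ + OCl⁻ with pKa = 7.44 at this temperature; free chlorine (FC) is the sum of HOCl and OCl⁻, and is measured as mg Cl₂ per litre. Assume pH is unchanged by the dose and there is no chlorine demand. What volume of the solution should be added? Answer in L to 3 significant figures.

32.8 L

Volume: 287,000 US gal × 3.785 L/gal = 1,086,295 L.
[OCl⁻]/[HOCl] = 10^(pH − pKa) = 10^(8.18 − 7.44) = 5.495; fraction as HOCl = 1/(1 + 5.495) = 0.154.
Free chlorine required for 0.86 ppm HOCl: 0.86 / 0.154 = 5.586 ppm.
FC to add: 5.586 − 0.5 = 5.086 mg/L as Cl₂.
Cl₂ equivalent: 5.086 mg/L × 1,086,295 L = 5525 g.
Product at 13.9% available Cl: 5525 / 0.139 = 39,750 g.
Volume: 39,750 g ÷ 1.21 g/mL = 32,850 mL.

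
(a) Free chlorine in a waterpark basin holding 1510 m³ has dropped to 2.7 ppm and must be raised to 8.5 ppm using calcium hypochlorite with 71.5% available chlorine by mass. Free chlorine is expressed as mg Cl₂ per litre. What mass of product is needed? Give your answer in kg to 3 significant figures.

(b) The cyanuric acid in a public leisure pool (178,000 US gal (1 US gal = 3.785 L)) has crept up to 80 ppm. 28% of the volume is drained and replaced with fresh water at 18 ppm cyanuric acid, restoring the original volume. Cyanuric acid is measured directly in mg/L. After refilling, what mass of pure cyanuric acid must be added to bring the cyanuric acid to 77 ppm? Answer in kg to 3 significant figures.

(a) 12.2 kg; (b) 9.67 kg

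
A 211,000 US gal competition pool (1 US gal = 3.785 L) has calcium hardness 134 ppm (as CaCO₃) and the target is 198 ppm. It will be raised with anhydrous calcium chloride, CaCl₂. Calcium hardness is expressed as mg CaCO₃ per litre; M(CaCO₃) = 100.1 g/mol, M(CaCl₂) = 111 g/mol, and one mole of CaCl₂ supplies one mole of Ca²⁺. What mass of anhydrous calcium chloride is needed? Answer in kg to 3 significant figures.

Volume: 211,000 US gal × 3.785 L/gal = 798,635 L.
Hardness to add: (198 − 134) = 64 mg/L as CaCO₃ × 798,635 L = 51,110 g as CaCO₃.
Moles of Ca²⁺ (1 mol Ca²⁺ ≡ 1 mol CaCO₃): 51,110 / 100.1 g/mol = 510.6 mol.
Mass of CaCl₂: 510.6 × 111 = 56,680 g.

56.7 kg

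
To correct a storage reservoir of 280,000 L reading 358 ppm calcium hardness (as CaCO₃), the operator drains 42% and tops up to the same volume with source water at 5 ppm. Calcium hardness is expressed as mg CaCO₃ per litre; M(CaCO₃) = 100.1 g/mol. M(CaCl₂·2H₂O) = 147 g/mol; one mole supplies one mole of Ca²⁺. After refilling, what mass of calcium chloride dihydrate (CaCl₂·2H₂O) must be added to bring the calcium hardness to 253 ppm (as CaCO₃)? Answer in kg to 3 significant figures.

After draining 42% and refilling: 358 × 0.58 + 5 × 0.42 = 209.74 ppm.
Deficit to target: 253 − 209.74 = 43.26 mg/L.
As CaCO₃: 43.26 mg/L × 280,000 L = 12,110 g; ÷ 100.1 = 121 mol Ca²⁺.
Mass: 121 × 147 = 17,790 g.

17.8 kg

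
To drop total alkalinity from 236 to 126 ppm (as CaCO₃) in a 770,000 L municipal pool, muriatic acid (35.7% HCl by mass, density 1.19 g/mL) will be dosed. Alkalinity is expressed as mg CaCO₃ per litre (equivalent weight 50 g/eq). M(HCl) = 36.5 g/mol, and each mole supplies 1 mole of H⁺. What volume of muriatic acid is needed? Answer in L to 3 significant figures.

Alkalinity to neutralize: (236 − 126) = 110 mg/L as CaCO₃ × 770,000 L = 84,700 g as CaCO₃.
Equivalents of H⁺ required: 84,700 ÷ 50 g/eq = 1694 eq = 1694 mol HCl.
Mass of HCl: 1694 × 36.5 = 61,830 g.
Mass of 35.7% solution: 61,830 / 0.357 = 173,200 g.
Volume: 173,200 g ÷ 1.19 g/mL = 145,500 mL.

146 L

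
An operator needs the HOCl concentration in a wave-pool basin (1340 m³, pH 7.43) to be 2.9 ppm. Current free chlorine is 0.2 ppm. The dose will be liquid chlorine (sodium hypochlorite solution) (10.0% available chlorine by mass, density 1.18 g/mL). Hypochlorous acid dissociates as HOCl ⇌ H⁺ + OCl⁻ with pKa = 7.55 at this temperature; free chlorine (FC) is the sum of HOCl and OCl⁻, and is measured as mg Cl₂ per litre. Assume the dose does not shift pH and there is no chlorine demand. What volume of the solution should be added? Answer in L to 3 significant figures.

55.6 L

Volume: 1340 m³ = 1,340,000 L.
[OCl⁻]/[HOCl] = 10^(pH − pKa) = 10^(7.43 − 7.55) = 0.7586; fraction as HOCl = 1/(1 + 0.7586) = 0.5686.
Free chlorine required for 2.9 ppm HOCl: 2.9 / 0.5686 = 5.1 ppm.
FC to add: 5.1 − 0.2 = 4.9 mg/L as Cl₂.
Cl₂ equivalent: 4.9 mg/L × 1,340,000 L = 6566 g.
Product at 10.0% available Cl: 6566 / 0.1 = 65,660 g.
Volume: 65,660 g ÷ 1.18 g/mL = 55,640 mL.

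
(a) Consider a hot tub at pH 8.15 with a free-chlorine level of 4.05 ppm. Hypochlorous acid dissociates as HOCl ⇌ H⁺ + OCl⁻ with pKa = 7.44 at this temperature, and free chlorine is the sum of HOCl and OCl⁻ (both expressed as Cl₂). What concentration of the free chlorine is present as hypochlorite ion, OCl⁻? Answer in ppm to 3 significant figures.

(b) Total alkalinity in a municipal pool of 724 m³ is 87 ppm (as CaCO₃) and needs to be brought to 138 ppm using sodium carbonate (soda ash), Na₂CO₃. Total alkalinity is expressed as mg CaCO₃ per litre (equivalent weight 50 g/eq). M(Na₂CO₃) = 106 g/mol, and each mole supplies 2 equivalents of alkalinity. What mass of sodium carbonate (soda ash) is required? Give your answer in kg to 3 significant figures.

(a) 3.39 ppm; (b) 39.1 kg

(a) [OCl⁻]/[HOCl] = 10^(pH − pKa) = 10^(8.15 − 7.44) = 10^0.71 = 5.129.
(a) Fraction as HOCl = 1 / (1 + 5.129) = 0.1632.
(a) OCl⁻ = (1 − 0.1632) × 4.05 ppm = 3.389 ppm.

(b) Volume: 724 m³ = 724,000 L.
(b) Alkalinity to add: (138 − 87) = 51 mg/L as CaCO₃ × 724,000 L = 36,920 g as CaCO₃.
(b) Equivalents: 36,920 g ÷ 50 g/eq = 738.5 eq.
(b) Each mole of Na₂CO₃ supplies 2 eq, so 738.5 / 2 = 369.2 mol.
(b) Mass: 369.2 mol × 106 g/mol = 39,140 g.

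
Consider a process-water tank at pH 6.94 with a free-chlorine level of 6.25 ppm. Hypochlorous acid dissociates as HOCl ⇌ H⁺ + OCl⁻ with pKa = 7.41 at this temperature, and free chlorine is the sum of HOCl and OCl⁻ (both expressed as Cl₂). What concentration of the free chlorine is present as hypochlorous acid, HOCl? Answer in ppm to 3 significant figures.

4.67 ppm

[OCl⁻]/[HOCl] = 10^(pH − pKa) = 10^(6.94 − 7.41) = 10^-0.47 = 0.3388.
Fraction as HOCl = 1 / (1 + 0.3388) = 0.7469.
HOCl = 0.7469 × 6.25 ppm = 4.668 ppm.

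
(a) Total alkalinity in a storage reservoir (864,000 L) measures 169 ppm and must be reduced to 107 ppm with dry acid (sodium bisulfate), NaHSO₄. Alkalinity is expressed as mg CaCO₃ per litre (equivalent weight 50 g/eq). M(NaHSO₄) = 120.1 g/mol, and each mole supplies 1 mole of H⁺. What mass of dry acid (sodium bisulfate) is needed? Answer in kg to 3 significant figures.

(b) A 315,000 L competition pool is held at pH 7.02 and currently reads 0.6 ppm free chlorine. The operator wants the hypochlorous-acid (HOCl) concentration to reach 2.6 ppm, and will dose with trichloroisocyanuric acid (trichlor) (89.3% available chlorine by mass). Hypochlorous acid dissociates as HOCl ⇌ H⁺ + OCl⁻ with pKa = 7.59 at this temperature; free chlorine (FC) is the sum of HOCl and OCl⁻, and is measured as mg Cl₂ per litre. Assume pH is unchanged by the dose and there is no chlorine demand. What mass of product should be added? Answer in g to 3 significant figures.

(a) Alkalinity to neutralize: (169 − 107) = 62 mg/L as CaCO₃ × 864,000 L = 53,570 g as CaCO₃.
(a) Equivalents of H⁺ required: 53,570 ÷ 50 g/eq = 1071 eq = 1071 mol NaHSO₄.
(a) Mass of NaHSO₄: 1071 × 120.1 = 128,700 g.

(b) [OCl⁻]/[HOCl] = 10^(pH − pKa) = 10^(7.02 − 7.59) = 0.2692; fraction as HOCl = 1/(1 + 0.2692) = 0.7879.
(b) Free chlorine required for 2.6 ppm HOCl: 2.6 / 0.7879 = 3.3 ppm.
(b) FC to add: 3.3 − 0.6 = 2.7 mg/L as Cl₂.
(b) Cl₂ equivalent: 2.7 mg/L × 315,000 L = 850.4 g.
(b) Product at 89.3% available Cl: 850.4 / 0.893 = 952.3 g.

(a) 129 kg; (b) 952 g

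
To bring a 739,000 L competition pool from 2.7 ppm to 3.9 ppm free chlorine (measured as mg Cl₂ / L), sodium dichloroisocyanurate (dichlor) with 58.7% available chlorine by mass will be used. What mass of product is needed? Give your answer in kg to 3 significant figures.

Chlorine deficit: 3.9 − 2.7 = 1.2 ppm = 1.2 mg/L as Cl₂.
Cl₂ equivalent needed: 1.2 mg/L × 739,000 L = 886,800 mg = 886.8 g.
Product at 58.7% available chlorine: 886.8 / 0.587 = 1511 g.

1.51 kg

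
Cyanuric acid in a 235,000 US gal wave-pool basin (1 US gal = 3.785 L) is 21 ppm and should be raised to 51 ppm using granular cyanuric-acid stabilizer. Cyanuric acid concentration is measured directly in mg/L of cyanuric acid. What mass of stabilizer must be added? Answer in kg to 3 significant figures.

26.7 kg

Volume: 235,000 US gal × 3.785 L/gal = 889,475 L.
CYA to add: (51 − 21) = 30 mg/L × 889,475 L = 26,680 g cyanuric acid.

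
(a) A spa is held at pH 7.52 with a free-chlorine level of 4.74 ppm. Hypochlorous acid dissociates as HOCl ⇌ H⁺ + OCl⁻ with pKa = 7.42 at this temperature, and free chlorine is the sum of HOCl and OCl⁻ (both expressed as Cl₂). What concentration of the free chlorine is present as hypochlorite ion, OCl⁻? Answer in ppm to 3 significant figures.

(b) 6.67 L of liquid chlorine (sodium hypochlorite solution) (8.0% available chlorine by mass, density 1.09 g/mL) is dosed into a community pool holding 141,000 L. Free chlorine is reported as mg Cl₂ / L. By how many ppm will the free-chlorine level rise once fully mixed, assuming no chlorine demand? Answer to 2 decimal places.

(a) 2.64 ppm; (b) 4.12 ppm

(a) [OCl⁻]/[HOCl] = 10^(pH − pKa) = 10^(7.52 − 7.42) = 10^0.10 = 1.259.
(a) Fraction as HOCl = 1 / (1 + 1.259) = 0.4427.
(a) OCl⁻ = (1 − 0.4427) × 4.74 ppm = 2.642 ppm.

(b) Mass of solution: 6.67 L × 1000 mL/L × 1.09 g/mL = 7270 g.
(b) Available chlorine delivered: 7270 g × 0.08 = 581.6 g as Cl₂.
(b) Concentration rise: 581.6 g / 141,000 L = 4.125 mg/L = 4.12 ppm.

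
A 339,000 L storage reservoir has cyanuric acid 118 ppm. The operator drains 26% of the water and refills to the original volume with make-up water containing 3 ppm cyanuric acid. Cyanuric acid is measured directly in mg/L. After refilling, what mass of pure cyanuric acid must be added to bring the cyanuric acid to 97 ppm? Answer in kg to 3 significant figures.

After draining 26% and refilling: 118 × 0.74 + 3 × 0.26 = 88.1 ppm.
Deficit to target: 97 − 88.1 = 8.9 mg/L.
Mass: 8.9 mg/L × 339,000 L = 3017 g cyanuric acid.

3.02 kg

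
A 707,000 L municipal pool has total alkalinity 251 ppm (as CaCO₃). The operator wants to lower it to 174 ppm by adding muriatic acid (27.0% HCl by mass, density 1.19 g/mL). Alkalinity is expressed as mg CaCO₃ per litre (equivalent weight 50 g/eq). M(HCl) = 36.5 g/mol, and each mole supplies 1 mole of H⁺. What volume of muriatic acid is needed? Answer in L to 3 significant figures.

124 L

Alkalinity to neutralize: (251 − 174) = 77 mg/L as CaCO₃ × 707,000 L = 54,440 g as CaCO₃.
Equivalents of H⁺ required: 54,440 ÷ 50 g/eq = 1089 eq = 1089 mol HCl.
Mass of HCl: 1089 × 36.5 = 39,740 g.
Mass of 27.0% solution: 39,740 / 0.27 = 147,200 g.
Volume: 147,200 g ÷ 1.19 g/mL = 123,700 mL.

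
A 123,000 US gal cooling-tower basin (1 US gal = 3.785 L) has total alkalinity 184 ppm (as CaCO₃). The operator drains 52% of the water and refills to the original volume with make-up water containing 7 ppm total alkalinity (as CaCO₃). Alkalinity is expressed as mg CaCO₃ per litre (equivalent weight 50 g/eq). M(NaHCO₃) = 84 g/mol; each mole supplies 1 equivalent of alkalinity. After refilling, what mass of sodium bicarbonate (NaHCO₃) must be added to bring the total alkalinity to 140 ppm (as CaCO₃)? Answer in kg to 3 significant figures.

37.6 kg

Volume: 123,000 US gal × 3.785 L/gal = 465,555 L.
After draining 52% and refilling: 184 × 0.48 + 7 × 0.52 = 91.96 ppm.
Deficit to target: 140 − 91.96 = 48.04 mg/L.
As CaCO₃: 48.04 mg/L × 465,555 L = 22,370 g; ÷ 50 g/eq ÷ 1 = 447.3 mol NaHCO₃.
Mass: 447.3 × 84 = 37,570 g.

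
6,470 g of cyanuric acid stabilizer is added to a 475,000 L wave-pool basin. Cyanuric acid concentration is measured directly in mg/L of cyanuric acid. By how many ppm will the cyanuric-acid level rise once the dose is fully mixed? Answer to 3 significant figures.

Rise: 6,470 g / 475,000 L × 1000 = 13.62 mg/L.

13.6 ppm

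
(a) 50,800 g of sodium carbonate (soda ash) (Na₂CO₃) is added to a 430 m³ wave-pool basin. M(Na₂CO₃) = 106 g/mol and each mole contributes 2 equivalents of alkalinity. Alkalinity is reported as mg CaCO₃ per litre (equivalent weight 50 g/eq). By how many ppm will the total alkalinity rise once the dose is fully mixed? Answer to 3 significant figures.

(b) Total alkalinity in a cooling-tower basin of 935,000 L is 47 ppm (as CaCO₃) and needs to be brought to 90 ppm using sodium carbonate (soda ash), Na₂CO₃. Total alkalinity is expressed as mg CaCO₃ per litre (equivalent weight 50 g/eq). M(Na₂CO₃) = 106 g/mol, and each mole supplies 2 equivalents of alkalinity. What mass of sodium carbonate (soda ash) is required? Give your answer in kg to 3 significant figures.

(a) 111 ppm; (b) 42.6 kg

(a) Volume: 430 m³ = 430,000 L.
(a) Moles of Na₂CO₃: 50,800 g ÷ 106 g/mol = 479.2 mol → 958.5 eq of alkalinity.
(a) As CaCO₃: 958.5 eq × 50 g/eq = 47,920 g.
(a) Rise: 47,920 g / 430,000 L × 1000 = 111.5 mg/L.

(b) Alkalinity to add: (90 − 47) = 43 mg/L as CaCO₃ × 935,000 L = 40,200 g as CaCO₃.
(b) Equivalents: 40,200 g ÷ 50 g/eq = 804.1 eq.
(b) Each mole of Na₂CO₃ supplies 2 eq, so 804.1 / 2 = 402.1 mol.
(b) Mass: 402.1 mol × 106 g/mol = 42,620 g.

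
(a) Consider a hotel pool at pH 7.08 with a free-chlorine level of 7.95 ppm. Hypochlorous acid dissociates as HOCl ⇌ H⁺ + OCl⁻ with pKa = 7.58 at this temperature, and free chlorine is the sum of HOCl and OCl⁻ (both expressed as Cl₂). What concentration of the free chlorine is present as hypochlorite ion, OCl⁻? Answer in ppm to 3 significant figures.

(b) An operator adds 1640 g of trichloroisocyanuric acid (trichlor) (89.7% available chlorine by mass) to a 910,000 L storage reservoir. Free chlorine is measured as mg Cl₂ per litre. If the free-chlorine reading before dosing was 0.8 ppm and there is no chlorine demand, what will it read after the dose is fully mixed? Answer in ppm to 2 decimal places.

(a) 1.91 ppm; (b) 2.42 ppm

(a) [OCl⁻]/[HOCl] = 10^(pH − pKa) = 10^(7.08 − 7.58) = 10^-0.50 = 0.3162.
(a) Fraction as HOCl = 1 / (1 + 0.3162) = 0.7597.
(a) OCl⁻ = (1 − 0.7597) × 7.95 ppm = 1.91 ppm.

(b) Available chlorine delivered: 1640 g × 0.897 = 1471 g as Cl₂.
(b) Concentration rise: 1471 g / 910,000 L = 1.617 mg/L = 1.62 ppm.
(b) Final FC: 0.8 + 1.62 = 2.42 ppm.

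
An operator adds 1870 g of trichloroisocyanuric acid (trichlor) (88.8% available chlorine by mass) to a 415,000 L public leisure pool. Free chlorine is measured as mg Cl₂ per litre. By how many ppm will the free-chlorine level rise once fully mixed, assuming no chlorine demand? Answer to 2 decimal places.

4.00 ppm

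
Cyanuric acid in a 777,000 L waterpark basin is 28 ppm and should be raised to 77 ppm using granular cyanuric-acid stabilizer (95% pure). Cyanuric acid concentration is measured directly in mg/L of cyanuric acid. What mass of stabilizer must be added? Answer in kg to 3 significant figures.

CYA to add: (77 − 28) = 49 mg/L × 777,000 L = 38,070 g cyanuric acid.
At 95% purity: 38,070 / 0.95 = 40,080 g product.

40.1 kg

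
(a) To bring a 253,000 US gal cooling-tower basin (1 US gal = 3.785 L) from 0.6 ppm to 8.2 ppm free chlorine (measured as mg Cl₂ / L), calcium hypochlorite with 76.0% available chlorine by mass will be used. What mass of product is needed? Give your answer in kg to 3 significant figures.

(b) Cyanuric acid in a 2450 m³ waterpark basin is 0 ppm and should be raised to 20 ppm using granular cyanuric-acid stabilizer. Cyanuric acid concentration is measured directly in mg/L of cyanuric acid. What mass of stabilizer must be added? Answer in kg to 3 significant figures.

(a) 9.58 kg; (b) 49.0 kg

(a) Volume: 253,000 US gal × 3.785 L/gal = 957,605 L.
(a) Chlorine deficit: 8.2 − 0.6 = 7.6 ppm = 7.6 mg/L as Cl₂.
(a) Cl₂ equivalent needed: 7.6 mg/L × 957,605 L = 7,278,000 mg = 7278 g.
(a) Product at 76.0% available chlorine: 7278 / 0.76 = 9576 g.

(b) Volume: 2450 m³ = 2,450,000 L.
(b) CYA to add: (20 − 0) = 20 mg/L × 2,450,000 L = 49,000 g cyanuric acid.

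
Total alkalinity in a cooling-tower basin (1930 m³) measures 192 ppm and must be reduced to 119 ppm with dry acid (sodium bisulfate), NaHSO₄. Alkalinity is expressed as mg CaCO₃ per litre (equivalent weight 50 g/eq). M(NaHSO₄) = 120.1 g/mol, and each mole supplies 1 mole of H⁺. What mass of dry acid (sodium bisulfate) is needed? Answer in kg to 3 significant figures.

338 kg

Volume: 1930 m³ = 1,930,000 L.
Alkalinity to neutralize: (192 − 119) = 73 mg/L as CaCO₃ × 1,930,000 L = 140,900 g as CaCO₃.
Equivalents of H⁺ required: 140,900 ÷ 50 g/eq = 2818 eq = 2818 mol NaHSO₄.
Mass of NaHSO₄: 2818 × 120.1 = 338,400 g.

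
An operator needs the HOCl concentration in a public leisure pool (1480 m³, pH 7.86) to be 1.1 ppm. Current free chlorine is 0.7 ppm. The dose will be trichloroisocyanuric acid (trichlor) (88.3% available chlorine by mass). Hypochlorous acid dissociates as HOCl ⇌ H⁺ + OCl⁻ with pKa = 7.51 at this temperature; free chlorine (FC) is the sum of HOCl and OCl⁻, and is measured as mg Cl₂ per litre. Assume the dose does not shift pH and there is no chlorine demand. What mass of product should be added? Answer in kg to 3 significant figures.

4.80 kg

Volume: 1480 m³ = 1,480,000 L.
[OCl⁻]/[HOCl] = 10^(pH − pKa) = 10^(7.86 − 7.51) = 2.239; fraction as HOCl = 1/(1 + 2.239) = 0.3088.
Free chlorine required for 1.1 ppm HOCl: 1.1 / 0.3088 = 3.563 ppm.
FC to add: 3.563 − 0.7 = 2.863 mg/L as Cl₂.
Cl₂ equivalent: 2.863 mg/L × 1,480,000 L = 4237 g.
Product at 88.3% available Cl: 4237 / 0.883 = 4798 g.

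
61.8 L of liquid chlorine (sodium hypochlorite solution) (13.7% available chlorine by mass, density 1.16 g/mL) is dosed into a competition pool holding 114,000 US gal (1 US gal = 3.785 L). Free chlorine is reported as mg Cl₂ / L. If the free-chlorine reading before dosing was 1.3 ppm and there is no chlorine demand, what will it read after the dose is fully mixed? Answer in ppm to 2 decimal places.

24.06 ppm

Volume: 114,000 US gal × 3.785 L/gal = 431,490 L.
Mass of solution: 61.8 L × 1000 mL/L × 1.16 g/mL = 71,690 g.
Available chlorine delivered: 71,690 g × 0.137 = 9821 g as Cl₂.
Concentration rise: 9821 g / 431,490 L = 22.76 mg/L = 22.76 ppm.
Final FC: 1.3 + 22.76 = 24.06 ppm.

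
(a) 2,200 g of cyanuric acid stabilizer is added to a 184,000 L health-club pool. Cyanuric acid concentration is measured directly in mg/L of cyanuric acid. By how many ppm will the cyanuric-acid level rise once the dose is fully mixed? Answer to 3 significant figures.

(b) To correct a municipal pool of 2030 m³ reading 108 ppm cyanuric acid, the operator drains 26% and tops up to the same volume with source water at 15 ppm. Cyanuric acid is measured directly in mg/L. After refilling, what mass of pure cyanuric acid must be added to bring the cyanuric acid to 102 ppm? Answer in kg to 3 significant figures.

(a) Rise: 2,200 g / 184,000 L × 1000 = 11.96 mg/L.

(b) Volume: 2030 m³ = 2,030,000 L.
(b) After draining 26% and refilling: 108 × 0.74 + 15 × 0.26 = 83.82 ppm.
(b) Deficit to target: 102 − 83.82 = 18.18 mg/L.
(b) Mass: 18.18 mg/L × 2,030,000 L = 36,910 g cyanuric acid.

(a) 12.0 ppm; (b) 36.9 kg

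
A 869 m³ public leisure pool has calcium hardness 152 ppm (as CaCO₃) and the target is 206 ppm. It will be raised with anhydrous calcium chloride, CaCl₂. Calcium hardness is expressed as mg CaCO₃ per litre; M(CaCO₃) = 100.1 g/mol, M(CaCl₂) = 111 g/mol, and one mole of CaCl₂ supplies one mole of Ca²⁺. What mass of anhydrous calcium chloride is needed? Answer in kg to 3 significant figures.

52.0 kg

Volume: 869 m³ = 869,000 L.
Hardness to add: (206 − 152) = 54 mg/L as CaCO₃ × 869,000 L = 46,930 g as CaCO₃.
Moles of Ca²⁺ (1 mol Ca²⁺ ≡ 1 mol CaCO₃): 46,930 / 100.1 g/mol = 468.8 mol.
Mass of CaCl₂: 468.8 × 111 = 52,040 g.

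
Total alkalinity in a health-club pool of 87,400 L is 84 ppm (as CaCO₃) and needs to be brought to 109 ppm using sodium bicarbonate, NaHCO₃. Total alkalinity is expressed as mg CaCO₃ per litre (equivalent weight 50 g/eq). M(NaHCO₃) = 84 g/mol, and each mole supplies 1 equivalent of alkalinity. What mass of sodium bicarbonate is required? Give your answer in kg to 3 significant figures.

3.67 kg

Alkalinity to add: (109 − 84) = 25 mg/L as CaCO₃ × 87,400 L = 2185 g as CaCO₃.
Equivalents: 2185 g ÷ 50 g/eq = 43.7 eq.
NaHCO₃ supplies 1 eq per mole → 43.7 mol.
Mass: 43.7 mol × 84 g/mol = 3671 g.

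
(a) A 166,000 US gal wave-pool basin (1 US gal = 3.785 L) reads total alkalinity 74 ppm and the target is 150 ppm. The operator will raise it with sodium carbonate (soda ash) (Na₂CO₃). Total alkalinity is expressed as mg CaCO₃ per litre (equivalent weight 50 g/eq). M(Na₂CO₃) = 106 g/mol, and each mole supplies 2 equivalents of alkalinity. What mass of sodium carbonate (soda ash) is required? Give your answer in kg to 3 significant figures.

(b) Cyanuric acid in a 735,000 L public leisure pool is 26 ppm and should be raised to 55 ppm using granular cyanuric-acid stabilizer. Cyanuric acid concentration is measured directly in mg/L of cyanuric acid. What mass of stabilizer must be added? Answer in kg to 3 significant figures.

(a) Volume: 166,000 US gal × 3.785 L/gal = 628,310 L.
(a) Alkalinity to add: (150 − 74) = 76 mg/L as CaCO₃ × 628,310 L = 47,750 g as CaCO₃.
(a) Equivalents: 47,750 g ÷ 50 g/eq = 955 eq.
(a) Each mole of Na₂CO₃ supplies 2 eq, so 955 / 2 = 477.5 mol.
(a) Mass: 477.5 mol × 106 g/mol = 50,620 g.

(b) CYA to add: (55 − 26) = 29 mg/L × 735,000 L = 21,320 g cyanuric acid.

(a) 50.6 kg; (b) 21.3 kg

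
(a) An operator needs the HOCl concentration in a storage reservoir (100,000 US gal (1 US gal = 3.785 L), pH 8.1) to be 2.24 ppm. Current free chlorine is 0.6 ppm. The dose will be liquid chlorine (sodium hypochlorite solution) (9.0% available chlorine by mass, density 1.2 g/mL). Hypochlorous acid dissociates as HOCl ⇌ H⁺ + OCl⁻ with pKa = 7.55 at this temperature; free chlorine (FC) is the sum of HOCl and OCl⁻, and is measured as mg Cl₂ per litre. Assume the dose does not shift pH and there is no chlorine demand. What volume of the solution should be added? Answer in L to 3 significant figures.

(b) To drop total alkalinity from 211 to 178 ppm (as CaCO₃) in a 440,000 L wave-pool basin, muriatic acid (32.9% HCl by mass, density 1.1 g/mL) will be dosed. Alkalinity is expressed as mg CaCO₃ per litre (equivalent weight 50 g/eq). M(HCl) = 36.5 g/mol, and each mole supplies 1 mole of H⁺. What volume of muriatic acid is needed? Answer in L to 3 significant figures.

(a) 33.6 L; (b) 29.3 L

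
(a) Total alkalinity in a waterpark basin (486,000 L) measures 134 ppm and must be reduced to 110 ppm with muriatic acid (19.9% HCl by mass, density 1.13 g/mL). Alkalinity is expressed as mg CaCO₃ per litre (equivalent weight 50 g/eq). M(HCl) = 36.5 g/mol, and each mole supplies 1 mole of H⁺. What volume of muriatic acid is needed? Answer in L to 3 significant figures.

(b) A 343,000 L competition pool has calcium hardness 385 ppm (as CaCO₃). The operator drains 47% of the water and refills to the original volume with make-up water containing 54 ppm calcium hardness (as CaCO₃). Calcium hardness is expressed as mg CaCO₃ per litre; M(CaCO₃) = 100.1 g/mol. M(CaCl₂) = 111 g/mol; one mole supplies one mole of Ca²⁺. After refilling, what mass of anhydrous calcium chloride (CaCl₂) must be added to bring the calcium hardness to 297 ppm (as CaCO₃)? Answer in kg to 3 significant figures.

(a) 37.9 L; (b) 25.7 kg

(a) Alkalinity to neutralize: (134 − 110) = 24 mg/L as CaCO₃ × 486,000 L = 11,660 g as CaCO₃.
(a) Equivalents of H⁺ required: 11,660 ÷ 50 g/eq = 233.3 eq = 233.3 mol HCl.
(a) Mass of HCl: 233.3 × 36.5 = 8515 g.
(a) Mass of 19.9% solution: 8515 / 0.199 = 42,790 g.
(a) Volume: 42,790 g ÷ 1.13 g/mL = 37,870 mL.

(b) After draining 47% and refilling: 385 × 0.53 + 54 × 0.47 = 229.43 ppm.
(b) Deficit to target: 297 − 229.43 = 67.57 mg/L.
(b) As CaCO₃: 67.57 mg/L × 343,000 L = 23,180 g; ÷ 100.1 = 231.5 mol Ca²⁺.
(b) Mass: 231.5 × 111 = 25,700 g.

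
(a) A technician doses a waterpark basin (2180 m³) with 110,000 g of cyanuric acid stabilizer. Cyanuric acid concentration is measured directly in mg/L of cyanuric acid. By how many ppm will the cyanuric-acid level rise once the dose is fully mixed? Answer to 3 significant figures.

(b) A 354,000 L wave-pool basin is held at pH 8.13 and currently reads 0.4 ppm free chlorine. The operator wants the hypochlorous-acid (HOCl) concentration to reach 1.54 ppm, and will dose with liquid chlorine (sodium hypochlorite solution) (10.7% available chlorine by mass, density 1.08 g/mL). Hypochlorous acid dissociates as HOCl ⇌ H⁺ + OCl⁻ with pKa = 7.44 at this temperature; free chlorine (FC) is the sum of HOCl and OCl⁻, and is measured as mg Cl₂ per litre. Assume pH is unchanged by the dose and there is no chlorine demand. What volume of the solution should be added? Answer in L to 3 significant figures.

(a) Volume: 2180 m³ = 2,180,000 L.
(a) Rise: 110,000 g / 2,180,000 L × 1000 = 50.46 mg/L.

(b) [OCl⁻]/[HOCl] = 10^(pH − pKa) = 10^(8.13 − 7.44) = 4.898; fraction as HOCl = 1/(1 + 4.898) = 0.1696.
(b) Free chlorine required for 1.54 ppm HOCl: 1.54 / 0.1696 = 9.083 ppm.
(b) FC to add: 9.083 − 0.4 = 8.683 mg/L as Cl₂.
(b) Cl₂ equivalent: 8.683 mg/L × 354,000 L = 3074 g.
(b) Product at 10.7% available Cl: 3074 / 0.107 = 28,730 g.
(b) Volume: 28,730 g ÷ 1.08 g/mL = 26,600 mL.

(a) 50.5 ppm; (b) 26.6 L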